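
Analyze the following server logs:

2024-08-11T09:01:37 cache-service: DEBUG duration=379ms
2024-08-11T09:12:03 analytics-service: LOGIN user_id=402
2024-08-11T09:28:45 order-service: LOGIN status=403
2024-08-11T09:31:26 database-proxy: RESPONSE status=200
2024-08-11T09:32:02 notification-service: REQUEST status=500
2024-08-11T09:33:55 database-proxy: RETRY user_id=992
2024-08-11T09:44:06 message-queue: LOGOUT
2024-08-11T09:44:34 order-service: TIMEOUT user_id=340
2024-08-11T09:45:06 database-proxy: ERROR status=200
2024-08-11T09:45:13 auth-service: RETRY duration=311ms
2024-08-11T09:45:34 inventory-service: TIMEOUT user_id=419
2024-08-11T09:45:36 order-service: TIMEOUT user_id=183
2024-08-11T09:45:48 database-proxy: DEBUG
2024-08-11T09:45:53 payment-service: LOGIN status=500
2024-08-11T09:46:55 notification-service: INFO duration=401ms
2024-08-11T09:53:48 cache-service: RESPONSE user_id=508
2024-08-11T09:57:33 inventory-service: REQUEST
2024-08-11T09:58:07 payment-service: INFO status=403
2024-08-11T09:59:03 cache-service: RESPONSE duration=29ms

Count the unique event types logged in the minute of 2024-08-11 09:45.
5

To count unique event types:

1. Filter events in the minute starting at 2024-08-11 09:45
2. Extract event types from matching entries
3. Count unique types: 5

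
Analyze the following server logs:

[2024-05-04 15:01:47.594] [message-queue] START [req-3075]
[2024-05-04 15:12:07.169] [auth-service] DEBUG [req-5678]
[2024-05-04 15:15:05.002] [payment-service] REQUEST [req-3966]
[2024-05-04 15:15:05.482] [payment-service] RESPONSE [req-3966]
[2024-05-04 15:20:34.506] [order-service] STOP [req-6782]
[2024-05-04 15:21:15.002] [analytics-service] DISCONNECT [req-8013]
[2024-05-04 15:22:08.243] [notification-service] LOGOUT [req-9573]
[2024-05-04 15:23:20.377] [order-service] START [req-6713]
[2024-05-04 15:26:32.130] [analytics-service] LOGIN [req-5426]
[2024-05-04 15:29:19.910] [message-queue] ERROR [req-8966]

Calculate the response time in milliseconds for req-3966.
480

To calculate latency:

1. Find REQUEST with id req-3966: 2024-05-04 15:15:05.002
2. Find RESPONSE with id req-3966: 2024-05-04 15:15:05.482
3. Latency: 2024-05-04 15:15:05.482 - 2024-05-04 15:15:05.002 = 480ms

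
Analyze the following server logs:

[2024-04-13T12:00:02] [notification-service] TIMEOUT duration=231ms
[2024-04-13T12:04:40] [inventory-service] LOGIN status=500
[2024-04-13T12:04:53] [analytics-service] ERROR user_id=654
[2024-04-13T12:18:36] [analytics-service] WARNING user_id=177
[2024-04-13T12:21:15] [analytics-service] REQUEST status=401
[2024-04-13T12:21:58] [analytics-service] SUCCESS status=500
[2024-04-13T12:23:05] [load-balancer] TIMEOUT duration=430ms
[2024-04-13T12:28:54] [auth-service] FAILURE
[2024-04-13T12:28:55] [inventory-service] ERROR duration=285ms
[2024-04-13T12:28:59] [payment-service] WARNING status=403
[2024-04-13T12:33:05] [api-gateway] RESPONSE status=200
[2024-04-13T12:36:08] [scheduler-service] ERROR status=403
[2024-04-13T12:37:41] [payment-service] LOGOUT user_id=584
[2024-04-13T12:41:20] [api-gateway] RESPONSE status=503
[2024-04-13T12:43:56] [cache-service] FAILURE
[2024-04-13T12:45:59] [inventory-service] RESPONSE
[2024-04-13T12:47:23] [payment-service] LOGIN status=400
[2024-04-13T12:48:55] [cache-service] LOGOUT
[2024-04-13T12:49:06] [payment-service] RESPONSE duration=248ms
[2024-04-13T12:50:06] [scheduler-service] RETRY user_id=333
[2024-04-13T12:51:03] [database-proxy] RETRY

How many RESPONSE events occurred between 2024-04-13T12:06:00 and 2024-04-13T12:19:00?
0

To count events in the time window:

1. Window boundaries: 2024-04-13T12:06:00 to 2024-04-13T12:19:00
2. Filter for RESPONSE events within this window
3. Count matching events: 0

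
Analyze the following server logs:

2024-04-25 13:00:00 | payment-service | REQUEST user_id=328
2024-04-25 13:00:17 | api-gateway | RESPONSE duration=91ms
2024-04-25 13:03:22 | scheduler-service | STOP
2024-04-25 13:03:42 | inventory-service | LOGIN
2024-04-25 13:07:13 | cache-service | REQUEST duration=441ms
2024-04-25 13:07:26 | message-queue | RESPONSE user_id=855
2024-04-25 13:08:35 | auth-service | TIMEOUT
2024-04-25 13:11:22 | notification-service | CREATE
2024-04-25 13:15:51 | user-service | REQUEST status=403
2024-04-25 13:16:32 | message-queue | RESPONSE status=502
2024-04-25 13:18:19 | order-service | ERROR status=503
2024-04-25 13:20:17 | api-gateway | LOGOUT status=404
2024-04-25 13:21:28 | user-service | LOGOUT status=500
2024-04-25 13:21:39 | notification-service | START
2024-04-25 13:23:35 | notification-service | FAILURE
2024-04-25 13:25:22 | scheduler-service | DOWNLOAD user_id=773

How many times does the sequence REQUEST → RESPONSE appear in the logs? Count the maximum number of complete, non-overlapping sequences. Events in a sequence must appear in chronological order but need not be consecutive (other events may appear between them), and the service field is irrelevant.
3

To count sequences:

1. Look for pattern: REQUEST → RESPONSE
2. Greedily scan the log in chronological order, matching each sequence element in turn (ignoring service)
3. Each time the full pattern completes, increment the count and restart matching from the next event
4. Complete non-overlapping sequences found: 3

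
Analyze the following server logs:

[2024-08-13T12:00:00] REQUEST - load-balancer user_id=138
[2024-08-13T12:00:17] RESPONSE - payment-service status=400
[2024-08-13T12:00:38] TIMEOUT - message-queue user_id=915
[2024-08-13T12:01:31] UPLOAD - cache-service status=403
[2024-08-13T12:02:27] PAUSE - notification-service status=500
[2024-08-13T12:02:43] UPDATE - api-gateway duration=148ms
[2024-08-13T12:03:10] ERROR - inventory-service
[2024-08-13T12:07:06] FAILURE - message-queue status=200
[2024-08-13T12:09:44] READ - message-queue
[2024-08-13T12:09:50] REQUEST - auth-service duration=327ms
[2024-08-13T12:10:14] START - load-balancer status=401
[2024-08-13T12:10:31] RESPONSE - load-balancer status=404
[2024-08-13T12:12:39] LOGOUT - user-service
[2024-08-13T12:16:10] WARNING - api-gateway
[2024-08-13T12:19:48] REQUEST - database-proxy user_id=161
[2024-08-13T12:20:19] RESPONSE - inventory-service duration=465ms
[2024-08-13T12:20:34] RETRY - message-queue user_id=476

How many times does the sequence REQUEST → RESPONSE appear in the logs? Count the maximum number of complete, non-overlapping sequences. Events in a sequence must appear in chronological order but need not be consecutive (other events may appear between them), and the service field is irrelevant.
3

To count sequences:

1. Look for pattern: REQUEST → RESPONSE
2. Greedily scan the log in chronological order, matching each sequence element in turn (ignoring service)
3. Each time the full pattern completes, increment the count and restart matching from the next event
4. Complete non-overlapping sequences found: 3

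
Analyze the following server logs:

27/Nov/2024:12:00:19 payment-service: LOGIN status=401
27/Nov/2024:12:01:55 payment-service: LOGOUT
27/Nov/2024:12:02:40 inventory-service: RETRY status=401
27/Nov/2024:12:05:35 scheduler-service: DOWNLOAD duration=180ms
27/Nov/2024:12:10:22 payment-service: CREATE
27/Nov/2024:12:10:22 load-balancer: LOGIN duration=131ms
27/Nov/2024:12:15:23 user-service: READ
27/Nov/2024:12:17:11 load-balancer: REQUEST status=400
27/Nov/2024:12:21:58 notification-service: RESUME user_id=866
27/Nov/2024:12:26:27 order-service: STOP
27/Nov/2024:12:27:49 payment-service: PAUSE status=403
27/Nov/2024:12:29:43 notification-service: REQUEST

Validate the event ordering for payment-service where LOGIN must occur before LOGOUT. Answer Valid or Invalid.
Valid

To validate ordering:

1. Required order: LOGIN → LOGOUT
2. Rule: LOGIN must occur before LOGOUT
3. Check actual order of events for payment-service
4. Result: Valid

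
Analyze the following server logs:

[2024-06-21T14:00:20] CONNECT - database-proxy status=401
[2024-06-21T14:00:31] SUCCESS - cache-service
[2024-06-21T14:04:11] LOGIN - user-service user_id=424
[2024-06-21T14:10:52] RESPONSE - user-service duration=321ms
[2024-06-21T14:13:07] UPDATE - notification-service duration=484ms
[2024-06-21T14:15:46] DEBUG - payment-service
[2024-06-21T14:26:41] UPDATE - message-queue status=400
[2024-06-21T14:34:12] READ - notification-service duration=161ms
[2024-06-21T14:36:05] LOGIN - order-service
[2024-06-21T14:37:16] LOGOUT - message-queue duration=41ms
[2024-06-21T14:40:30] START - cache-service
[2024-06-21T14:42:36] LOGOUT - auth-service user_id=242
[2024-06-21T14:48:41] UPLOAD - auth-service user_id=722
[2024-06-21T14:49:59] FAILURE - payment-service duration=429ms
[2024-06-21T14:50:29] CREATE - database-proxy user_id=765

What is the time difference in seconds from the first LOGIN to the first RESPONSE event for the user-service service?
401

To find the time between events:

1. Locate the first LOGIN event for user-service: 2024-06-21T14:04:11
2. Locate the first RESPONSE event for user-service: 2024-06-21T14:10:52
3. Calculate the difference: 2024-06-21T14:10:52 - 2024-06-21T14:04:11 = 401 seconds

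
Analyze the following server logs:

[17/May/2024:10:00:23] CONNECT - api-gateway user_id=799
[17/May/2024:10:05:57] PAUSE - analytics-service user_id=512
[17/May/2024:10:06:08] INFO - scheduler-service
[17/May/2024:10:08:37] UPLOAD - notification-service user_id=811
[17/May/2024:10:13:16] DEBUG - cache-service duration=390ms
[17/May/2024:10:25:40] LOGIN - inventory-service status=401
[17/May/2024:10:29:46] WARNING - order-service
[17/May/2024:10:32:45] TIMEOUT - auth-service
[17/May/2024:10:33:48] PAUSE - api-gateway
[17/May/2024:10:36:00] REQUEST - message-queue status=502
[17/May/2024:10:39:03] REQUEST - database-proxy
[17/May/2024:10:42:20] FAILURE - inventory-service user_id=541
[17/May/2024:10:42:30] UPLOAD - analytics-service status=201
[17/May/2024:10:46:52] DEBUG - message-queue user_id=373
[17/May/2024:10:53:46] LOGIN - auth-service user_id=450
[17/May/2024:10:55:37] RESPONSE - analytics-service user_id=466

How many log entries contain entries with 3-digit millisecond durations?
1

To find matching entries:

1. Pattern to match: entries with 3-digit millisecond durations
2. Scan each log entry for the pattern
3. Count matches: 1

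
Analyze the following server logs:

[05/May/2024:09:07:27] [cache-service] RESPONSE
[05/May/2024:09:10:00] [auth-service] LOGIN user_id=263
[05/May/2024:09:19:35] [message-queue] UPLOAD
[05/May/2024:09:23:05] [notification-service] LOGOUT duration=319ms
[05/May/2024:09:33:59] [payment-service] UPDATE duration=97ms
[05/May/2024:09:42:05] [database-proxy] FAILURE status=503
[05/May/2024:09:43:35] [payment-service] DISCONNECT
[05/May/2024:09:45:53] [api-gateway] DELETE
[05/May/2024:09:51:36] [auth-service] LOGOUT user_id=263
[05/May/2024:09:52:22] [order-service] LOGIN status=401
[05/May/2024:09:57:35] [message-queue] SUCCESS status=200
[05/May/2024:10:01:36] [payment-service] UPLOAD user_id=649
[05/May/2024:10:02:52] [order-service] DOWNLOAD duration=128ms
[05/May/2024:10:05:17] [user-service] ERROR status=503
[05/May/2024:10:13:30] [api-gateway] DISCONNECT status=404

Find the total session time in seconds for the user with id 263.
2496

To calculate session duration:

1. Find LOGIN event for user_id=263: 05/May/2024:09:10:00
2. Find LOGOUT event for user_id=263: 05/May/2024:09:51:36
3. Session duration: 05/May/2024:09:51:36 - 05/May/2024:09:10:00 = 2496 seconds (41 minutes)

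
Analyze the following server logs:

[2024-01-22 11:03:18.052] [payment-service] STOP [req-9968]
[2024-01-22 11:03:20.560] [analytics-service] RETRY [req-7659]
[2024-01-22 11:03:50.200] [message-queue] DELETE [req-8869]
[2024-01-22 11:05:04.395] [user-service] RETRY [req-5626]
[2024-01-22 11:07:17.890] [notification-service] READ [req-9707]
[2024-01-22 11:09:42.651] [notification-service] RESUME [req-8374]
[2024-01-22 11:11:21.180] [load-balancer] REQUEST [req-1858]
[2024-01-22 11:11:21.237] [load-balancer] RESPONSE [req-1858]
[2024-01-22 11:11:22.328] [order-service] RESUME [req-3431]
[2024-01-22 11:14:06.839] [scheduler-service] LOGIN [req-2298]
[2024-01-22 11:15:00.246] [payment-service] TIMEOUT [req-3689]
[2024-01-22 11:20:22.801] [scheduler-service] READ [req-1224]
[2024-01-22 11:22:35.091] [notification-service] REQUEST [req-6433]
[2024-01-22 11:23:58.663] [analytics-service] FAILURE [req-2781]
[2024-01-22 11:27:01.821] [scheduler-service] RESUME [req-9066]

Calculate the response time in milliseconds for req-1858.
57

To calculate latency:

1. Find REQUEST with id req-1858: 2024-01-22 11:11:21.180
2. Find RESPONSE with id req-1858: 2024-01-22 11:11:21.237
3. Latency: 2024-01-22 11:11:21.237 - 2024-01-22 11:11:21.180 = 57ms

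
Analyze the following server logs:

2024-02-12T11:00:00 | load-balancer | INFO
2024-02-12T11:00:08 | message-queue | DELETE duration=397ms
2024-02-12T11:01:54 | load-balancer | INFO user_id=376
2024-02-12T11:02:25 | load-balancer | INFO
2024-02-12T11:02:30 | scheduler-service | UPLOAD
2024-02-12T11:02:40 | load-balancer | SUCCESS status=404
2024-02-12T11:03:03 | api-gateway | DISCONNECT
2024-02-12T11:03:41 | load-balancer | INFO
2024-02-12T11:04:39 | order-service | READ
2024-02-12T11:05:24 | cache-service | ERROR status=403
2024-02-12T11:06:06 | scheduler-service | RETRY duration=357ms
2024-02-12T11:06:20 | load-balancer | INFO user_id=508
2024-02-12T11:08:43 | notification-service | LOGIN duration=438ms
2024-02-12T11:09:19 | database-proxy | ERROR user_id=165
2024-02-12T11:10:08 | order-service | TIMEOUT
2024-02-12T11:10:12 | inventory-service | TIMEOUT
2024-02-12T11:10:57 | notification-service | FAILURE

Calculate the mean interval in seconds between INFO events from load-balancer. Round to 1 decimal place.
95.0

To calculate average interval:

1. Find all INFO events for load-balancer in order
2. Calculate time gaps between consecutive events
3. Compute mean of gaps: 380 / 4 = 95.0 seconds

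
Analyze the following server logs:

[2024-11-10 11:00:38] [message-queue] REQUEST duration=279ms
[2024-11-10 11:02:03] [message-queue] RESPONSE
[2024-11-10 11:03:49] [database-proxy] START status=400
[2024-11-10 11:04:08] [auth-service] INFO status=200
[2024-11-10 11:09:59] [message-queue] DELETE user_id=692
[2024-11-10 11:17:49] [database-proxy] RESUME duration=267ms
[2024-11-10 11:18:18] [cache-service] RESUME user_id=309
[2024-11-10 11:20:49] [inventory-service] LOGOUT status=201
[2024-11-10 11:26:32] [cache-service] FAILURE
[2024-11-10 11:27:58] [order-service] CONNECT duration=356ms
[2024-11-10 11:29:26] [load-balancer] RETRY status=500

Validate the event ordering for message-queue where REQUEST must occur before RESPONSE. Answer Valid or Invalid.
Valid

To validate ordering:

1. Required order: REQUEST → RESPONSE
2. Rule: REQUEST must occur before RESPONSE
3. Check actual order of events for message-queue
4. Result: Valid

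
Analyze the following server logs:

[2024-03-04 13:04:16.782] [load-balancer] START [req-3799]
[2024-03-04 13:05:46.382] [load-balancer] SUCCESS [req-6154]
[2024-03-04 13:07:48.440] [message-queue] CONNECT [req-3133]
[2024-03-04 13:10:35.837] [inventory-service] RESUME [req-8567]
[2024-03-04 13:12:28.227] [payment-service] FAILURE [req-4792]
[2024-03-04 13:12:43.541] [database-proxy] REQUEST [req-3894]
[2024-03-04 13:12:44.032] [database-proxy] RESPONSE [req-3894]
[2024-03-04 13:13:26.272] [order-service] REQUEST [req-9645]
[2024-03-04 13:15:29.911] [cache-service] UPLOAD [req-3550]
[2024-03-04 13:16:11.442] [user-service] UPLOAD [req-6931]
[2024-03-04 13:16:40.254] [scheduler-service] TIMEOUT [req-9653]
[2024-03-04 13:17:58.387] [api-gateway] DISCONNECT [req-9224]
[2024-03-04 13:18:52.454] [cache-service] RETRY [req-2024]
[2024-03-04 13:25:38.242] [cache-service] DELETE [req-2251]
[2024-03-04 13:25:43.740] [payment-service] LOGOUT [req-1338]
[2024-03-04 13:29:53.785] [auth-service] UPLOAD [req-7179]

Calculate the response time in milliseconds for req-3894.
491

To calculate latency:

1. Find REQUEST with id req-3894: 2024-03-04 13:12:43.541
2. Find RESPONSE with id req-3894: 2024-03-04 13:12:44.032
3. Latency: 2024-03-04 13:12:44.032 - 2024-03-04 13:12:43.541 = 491ms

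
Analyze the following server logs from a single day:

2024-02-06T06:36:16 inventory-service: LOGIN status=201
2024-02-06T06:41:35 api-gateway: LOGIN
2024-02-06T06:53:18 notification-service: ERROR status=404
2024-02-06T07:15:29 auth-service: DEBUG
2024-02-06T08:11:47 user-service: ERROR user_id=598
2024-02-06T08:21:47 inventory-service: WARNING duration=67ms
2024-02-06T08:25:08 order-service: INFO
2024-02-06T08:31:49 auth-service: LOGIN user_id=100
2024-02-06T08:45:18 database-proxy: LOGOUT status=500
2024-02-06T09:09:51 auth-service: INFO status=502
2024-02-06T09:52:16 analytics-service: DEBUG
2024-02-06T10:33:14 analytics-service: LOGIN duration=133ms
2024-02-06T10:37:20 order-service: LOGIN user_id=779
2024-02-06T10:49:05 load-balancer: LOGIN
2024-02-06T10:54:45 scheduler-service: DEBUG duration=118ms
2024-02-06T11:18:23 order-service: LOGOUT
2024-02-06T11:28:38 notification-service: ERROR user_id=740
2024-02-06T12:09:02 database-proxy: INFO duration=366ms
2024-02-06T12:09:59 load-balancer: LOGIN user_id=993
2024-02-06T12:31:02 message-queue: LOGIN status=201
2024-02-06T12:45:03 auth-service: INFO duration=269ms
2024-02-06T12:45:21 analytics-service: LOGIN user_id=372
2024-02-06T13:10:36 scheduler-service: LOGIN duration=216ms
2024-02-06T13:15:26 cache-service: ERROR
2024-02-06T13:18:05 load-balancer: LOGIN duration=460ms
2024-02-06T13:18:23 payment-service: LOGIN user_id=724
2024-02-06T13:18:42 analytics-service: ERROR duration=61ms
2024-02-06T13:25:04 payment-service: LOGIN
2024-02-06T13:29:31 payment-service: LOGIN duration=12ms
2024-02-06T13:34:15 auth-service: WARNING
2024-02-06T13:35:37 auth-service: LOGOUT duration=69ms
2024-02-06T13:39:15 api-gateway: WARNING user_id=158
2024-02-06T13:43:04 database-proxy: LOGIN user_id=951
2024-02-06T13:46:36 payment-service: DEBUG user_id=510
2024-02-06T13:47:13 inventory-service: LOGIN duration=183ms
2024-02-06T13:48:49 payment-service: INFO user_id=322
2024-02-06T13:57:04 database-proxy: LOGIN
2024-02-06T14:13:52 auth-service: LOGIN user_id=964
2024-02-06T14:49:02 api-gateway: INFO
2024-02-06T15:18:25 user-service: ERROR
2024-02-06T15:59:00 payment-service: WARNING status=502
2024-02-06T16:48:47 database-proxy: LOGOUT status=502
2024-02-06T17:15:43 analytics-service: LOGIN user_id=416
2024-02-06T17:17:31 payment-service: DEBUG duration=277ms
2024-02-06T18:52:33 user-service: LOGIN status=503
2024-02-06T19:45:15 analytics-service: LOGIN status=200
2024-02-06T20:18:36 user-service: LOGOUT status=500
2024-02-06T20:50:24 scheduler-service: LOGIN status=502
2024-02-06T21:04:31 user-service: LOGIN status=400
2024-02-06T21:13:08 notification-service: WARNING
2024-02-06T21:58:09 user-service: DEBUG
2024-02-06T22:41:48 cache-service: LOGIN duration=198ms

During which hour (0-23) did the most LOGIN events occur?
13

To find the peak hour:

1. Group all LOGIN events by hour
2. Count events in each hour
3. Find hour with maximum count
4. Peak hour: 13 (with 8 events)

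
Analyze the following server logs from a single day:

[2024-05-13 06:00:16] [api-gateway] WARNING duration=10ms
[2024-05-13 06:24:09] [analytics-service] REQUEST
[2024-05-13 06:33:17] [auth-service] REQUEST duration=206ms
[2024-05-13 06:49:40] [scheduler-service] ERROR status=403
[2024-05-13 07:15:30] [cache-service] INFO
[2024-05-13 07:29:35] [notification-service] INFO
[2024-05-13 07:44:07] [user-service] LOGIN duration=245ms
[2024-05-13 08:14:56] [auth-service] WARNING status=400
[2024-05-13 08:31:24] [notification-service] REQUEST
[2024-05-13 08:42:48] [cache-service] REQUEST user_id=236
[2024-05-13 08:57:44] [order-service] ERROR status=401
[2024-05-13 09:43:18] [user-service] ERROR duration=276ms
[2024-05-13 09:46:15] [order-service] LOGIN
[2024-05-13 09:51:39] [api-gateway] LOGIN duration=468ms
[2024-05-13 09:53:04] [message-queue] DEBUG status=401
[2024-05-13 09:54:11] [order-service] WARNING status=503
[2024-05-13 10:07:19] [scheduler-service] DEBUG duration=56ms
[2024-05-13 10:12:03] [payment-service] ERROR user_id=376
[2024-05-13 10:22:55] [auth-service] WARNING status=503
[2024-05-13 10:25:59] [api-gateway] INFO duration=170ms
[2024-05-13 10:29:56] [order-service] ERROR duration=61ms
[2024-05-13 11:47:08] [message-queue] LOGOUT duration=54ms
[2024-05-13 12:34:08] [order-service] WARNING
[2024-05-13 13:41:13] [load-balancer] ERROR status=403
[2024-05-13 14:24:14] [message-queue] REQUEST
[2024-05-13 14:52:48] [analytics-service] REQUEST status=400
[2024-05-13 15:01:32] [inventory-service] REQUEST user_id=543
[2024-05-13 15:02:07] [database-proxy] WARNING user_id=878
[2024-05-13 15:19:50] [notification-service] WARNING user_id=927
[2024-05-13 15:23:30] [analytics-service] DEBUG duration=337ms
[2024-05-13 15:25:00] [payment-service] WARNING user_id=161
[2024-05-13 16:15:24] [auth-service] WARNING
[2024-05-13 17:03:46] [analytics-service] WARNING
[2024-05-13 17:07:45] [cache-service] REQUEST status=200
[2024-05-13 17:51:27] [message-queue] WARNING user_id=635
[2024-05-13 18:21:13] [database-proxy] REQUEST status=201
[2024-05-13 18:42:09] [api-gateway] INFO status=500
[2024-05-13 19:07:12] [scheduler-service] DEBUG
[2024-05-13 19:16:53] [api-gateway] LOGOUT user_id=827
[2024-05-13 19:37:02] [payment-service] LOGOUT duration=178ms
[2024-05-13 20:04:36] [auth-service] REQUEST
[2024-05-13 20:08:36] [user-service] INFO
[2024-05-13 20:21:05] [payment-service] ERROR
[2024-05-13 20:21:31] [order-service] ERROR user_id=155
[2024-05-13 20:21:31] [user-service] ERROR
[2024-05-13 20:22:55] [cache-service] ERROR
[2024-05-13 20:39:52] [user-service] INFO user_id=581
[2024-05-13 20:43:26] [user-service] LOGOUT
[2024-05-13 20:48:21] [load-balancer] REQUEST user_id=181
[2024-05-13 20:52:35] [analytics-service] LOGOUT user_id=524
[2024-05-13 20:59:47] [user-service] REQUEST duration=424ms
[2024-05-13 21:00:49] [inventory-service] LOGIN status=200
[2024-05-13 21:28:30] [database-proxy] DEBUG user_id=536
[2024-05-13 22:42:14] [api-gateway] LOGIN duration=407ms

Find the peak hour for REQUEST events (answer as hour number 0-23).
20

To find the peak hour:

1. Group all REQUEST events by hour
2. Count events in each hour
3. Find hour with maximum count
4. Peak hour: 20 (with 3 events)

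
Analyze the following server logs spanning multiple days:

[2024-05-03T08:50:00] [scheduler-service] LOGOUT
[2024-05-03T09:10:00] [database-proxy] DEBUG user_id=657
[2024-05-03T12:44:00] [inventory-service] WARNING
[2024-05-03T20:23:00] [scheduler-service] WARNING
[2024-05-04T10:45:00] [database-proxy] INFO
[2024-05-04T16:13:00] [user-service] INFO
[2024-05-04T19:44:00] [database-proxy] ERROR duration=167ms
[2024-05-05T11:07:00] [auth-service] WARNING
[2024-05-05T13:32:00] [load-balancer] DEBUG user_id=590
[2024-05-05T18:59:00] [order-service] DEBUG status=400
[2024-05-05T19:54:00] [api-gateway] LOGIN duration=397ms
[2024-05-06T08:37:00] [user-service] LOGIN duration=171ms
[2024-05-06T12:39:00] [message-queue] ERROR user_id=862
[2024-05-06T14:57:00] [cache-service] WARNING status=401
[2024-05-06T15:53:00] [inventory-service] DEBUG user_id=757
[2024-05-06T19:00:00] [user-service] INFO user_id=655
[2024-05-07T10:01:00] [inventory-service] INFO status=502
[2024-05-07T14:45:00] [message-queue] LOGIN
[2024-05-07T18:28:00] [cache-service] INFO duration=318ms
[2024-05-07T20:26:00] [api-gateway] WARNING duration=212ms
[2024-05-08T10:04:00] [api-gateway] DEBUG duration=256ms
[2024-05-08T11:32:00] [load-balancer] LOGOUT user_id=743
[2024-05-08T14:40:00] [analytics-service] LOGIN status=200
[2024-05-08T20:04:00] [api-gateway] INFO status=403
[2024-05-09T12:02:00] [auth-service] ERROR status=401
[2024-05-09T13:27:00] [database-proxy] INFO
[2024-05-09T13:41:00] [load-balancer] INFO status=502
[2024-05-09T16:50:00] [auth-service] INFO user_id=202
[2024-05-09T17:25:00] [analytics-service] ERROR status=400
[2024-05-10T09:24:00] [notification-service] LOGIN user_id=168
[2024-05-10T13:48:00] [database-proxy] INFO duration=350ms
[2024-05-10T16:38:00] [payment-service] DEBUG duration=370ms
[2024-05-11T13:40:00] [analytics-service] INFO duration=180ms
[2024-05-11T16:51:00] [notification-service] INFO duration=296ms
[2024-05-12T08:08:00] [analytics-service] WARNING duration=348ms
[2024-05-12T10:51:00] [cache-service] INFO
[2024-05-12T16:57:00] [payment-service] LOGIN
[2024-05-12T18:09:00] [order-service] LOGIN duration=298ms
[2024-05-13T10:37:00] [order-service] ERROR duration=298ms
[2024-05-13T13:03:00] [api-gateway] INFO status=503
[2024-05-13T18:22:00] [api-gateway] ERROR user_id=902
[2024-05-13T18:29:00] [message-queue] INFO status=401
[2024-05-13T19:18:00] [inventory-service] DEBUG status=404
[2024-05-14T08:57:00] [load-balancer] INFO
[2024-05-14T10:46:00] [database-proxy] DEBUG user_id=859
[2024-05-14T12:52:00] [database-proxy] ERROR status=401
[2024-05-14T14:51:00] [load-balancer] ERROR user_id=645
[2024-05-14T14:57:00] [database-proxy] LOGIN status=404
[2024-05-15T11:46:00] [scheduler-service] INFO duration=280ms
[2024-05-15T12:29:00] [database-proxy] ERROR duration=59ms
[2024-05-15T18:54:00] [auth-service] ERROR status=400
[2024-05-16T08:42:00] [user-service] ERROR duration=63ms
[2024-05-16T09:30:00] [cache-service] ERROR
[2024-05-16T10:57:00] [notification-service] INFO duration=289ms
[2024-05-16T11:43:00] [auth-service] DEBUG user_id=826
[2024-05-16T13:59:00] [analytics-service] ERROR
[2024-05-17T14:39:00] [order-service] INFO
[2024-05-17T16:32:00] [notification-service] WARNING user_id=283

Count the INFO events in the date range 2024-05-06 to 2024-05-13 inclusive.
13

To filter by date range:

1. Date range: 2024-05-06 through 2024-05-13, both dates inclusive
2. Filter for INFO events whose date falls in this range
3. Count matching events: 13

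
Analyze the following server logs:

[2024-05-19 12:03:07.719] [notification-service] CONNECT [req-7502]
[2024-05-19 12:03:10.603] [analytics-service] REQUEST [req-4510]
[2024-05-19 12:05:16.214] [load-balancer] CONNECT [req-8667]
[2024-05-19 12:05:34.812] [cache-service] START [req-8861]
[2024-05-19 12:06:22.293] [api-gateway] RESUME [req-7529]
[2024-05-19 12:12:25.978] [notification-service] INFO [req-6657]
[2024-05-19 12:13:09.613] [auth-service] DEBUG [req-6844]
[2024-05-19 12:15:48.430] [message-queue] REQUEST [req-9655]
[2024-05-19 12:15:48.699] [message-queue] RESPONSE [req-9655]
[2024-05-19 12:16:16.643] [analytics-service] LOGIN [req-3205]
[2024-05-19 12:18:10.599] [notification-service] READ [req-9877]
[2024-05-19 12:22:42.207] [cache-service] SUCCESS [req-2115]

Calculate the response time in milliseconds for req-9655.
269

To calculate latency:

1. Find REQUEST with id req-9655: 2024-05-19 12:15:48.430
2. Find RESPONSE with id req-9655: 2024-05-19 12:15:48.699
3. Latency: 2024-05-19 12:15:48.699 - 2024-05-19 12:15:48.430 = 269ms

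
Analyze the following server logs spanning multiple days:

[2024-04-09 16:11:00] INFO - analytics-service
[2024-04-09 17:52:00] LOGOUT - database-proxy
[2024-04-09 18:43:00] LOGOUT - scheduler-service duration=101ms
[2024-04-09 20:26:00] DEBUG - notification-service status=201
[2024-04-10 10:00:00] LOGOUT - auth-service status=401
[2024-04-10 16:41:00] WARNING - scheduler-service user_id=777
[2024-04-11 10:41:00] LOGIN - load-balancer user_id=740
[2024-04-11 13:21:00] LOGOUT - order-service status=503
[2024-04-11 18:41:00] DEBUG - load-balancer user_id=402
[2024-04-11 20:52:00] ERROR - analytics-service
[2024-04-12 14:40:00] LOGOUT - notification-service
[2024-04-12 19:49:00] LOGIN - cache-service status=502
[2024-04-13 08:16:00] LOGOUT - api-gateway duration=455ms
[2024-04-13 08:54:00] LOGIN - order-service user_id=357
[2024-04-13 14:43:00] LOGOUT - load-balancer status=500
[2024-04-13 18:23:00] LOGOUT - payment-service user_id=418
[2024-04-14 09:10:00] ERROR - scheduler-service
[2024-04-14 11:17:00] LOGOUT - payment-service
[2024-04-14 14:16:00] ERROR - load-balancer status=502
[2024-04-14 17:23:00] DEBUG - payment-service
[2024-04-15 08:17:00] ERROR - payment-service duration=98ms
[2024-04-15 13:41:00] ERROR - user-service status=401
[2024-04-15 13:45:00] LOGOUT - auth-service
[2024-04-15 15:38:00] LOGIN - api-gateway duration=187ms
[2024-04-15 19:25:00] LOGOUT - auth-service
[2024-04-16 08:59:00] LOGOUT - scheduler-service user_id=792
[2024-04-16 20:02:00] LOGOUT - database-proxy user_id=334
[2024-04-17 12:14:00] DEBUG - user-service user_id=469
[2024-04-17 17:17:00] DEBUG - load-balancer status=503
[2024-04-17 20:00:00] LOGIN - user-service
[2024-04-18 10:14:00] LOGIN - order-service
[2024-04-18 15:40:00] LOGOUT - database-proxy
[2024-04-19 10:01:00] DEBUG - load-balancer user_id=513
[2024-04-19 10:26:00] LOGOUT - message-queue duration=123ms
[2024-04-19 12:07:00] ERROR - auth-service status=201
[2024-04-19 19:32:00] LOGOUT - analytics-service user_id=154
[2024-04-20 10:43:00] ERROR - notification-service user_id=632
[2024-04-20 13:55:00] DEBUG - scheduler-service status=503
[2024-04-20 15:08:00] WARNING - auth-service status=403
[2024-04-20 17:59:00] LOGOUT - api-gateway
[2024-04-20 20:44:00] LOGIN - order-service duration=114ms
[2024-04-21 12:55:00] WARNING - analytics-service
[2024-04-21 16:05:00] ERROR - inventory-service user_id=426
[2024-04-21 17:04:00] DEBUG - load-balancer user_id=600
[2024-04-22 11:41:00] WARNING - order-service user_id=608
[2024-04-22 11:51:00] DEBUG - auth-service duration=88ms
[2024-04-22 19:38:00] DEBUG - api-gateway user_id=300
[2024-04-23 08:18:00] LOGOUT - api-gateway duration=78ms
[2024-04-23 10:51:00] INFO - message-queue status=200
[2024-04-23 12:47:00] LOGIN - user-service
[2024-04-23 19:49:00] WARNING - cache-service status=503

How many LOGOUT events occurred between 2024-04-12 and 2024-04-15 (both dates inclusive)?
7

To filter by date range:

1. Date range: 2024-04-12 through 2024-04-15, both dates inclusive
2. Filter for LOGOUT events whose date falls in this range
3. Count matching events: 7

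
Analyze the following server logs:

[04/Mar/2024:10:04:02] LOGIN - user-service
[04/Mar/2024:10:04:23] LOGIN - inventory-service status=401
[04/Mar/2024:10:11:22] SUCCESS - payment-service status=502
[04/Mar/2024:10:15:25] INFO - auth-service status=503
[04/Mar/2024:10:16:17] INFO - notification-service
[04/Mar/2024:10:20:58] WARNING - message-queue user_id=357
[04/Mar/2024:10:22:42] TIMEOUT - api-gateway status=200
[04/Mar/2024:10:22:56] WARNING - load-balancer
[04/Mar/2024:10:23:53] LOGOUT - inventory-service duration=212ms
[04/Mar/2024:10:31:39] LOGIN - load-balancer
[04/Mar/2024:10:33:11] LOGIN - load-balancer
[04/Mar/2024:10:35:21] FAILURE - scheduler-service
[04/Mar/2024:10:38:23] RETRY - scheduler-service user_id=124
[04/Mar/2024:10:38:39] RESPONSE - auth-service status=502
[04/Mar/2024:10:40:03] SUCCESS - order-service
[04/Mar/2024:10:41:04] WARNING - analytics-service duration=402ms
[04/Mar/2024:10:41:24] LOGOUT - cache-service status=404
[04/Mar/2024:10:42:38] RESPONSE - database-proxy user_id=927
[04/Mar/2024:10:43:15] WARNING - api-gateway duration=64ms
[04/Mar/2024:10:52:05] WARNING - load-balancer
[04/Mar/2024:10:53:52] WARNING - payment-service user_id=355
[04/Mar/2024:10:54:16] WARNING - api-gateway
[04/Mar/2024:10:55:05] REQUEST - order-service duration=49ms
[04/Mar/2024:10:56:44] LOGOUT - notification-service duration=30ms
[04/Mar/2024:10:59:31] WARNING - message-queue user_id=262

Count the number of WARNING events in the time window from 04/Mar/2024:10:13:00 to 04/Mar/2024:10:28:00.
2

To count events in the time window:

1. Window boundaries: 04/Mar/2024:10:13:00 to 04/Mar/2024:10:28:00
2. Filter for WARNING events within this window
3. Count matching events: 2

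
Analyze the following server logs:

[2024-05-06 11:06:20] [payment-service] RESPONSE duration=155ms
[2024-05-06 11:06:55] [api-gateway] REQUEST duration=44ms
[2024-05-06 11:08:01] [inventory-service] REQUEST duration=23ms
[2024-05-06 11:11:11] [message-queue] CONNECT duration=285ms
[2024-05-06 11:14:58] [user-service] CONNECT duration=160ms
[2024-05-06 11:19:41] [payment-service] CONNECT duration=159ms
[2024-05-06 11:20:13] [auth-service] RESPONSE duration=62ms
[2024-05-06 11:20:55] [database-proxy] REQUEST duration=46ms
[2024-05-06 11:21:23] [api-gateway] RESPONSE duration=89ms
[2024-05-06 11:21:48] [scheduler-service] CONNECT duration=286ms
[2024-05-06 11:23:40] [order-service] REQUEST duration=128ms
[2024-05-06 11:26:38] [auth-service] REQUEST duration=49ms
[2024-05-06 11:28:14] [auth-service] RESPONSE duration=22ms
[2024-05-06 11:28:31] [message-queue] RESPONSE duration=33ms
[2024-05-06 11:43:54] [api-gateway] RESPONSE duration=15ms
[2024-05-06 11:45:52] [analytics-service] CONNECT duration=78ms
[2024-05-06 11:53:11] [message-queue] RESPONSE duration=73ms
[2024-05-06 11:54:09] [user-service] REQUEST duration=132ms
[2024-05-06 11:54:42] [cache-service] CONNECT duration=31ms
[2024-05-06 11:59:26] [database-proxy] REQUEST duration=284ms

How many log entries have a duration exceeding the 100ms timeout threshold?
8

To count timeouts:

1. Threshold: 100ms
2. Extract duration from each log entry
3. Count entries where duration > 100
4. Timeout count: 8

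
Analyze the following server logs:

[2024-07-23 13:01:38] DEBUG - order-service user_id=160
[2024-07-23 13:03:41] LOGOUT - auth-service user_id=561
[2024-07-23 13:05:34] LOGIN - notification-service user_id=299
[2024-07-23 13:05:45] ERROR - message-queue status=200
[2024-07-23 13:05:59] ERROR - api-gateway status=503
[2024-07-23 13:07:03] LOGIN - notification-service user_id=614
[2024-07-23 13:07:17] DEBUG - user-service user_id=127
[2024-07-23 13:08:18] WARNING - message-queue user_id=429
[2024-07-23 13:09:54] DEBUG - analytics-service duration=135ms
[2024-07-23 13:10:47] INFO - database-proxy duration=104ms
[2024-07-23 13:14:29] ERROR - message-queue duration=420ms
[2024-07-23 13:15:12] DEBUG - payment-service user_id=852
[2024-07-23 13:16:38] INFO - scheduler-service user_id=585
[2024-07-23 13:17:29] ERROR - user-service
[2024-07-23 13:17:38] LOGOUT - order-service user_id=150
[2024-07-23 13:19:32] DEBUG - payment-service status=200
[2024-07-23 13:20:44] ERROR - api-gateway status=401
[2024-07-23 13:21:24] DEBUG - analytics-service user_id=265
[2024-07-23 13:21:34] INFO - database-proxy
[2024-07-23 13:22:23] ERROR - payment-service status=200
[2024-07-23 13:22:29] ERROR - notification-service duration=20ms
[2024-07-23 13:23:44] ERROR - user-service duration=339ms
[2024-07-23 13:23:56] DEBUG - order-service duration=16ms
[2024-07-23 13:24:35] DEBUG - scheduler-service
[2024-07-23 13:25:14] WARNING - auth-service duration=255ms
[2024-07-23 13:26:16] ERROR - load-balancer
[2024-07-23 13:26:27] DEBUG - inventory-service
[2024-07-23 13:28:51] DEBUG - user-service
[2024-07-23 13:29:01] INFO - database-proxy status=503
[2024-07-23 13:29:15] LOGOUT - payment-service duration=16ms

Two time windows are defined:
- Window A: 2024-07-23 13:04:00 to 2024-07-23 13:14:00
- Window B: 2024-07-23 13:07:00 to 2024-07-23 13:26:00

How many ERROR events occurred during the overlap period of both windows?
0

To find overlap events:

1. Window A: 2024-07-23 13:04:00 to 2024-07-23 13:14:00
2. Window B: 2024-07-23 13:07:00 to 2024-07-23 13:26:00
3. Overlap period: 2024-07-23 13:07:00 to 2024-07-23 13:14:00
4. Count ERROR events in overlap: 0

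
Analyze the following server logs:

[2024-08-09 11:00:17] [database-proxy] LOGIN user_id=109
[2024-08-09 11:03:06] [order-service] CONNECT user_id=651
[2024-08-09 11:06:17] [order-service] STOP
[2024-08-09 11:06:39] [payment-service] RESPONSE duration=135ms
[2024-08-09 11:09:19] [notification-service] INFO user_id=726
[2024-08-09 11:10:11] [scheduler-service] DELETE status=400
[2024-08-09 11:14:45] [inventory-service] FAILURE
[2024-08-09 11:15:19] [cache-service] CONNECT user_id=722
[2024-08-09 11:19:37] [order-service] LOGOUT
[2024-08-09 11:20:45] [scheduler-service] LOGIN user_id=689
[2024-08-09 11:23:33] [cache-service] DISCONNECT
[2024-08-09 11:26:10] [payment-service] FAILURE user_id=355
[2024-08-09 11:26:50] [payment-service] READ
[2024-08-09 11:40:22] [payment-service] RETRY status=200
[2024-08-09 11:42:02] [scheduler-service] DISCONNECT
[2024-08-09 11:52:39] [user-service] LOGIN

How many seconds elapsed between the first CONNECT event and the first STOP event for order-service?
191

To find the time between events:

1. Locate the first CONNECT event for order-service: 2024-08-09 11:03:06
2. Locate the first STOP event for order-service: 2024-08-09 11:06:17
3. Calculate the difference: 2024-08-09 11:06:17 - 2024-08-09 11:03:06 = 191 seconds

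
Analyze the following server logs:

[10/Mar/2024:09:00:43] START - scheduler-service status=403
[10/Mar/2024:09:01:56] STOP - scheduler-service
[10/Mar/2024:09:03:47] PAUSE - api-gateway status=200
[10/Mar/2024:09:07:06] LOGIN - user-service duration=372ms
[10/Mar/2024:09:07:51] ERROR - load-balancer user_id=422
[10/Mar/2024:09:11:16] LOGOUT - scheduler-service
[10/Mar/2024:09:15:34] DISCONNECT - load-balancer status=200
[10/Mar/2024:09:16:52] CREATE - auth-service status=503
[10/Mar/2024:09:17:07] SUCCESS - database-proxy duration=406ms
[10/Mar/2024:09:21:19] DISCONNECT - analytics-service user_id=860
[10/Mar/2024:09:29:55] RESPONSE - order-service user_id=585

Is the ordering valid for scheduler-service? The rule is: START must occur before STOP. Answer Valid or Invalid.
Valid

To validate ordering:

1. Required order: START → STOP
2. Rule: START must occur before STOP
3. Check actual order of events for scheduler-service
4. Result: Valid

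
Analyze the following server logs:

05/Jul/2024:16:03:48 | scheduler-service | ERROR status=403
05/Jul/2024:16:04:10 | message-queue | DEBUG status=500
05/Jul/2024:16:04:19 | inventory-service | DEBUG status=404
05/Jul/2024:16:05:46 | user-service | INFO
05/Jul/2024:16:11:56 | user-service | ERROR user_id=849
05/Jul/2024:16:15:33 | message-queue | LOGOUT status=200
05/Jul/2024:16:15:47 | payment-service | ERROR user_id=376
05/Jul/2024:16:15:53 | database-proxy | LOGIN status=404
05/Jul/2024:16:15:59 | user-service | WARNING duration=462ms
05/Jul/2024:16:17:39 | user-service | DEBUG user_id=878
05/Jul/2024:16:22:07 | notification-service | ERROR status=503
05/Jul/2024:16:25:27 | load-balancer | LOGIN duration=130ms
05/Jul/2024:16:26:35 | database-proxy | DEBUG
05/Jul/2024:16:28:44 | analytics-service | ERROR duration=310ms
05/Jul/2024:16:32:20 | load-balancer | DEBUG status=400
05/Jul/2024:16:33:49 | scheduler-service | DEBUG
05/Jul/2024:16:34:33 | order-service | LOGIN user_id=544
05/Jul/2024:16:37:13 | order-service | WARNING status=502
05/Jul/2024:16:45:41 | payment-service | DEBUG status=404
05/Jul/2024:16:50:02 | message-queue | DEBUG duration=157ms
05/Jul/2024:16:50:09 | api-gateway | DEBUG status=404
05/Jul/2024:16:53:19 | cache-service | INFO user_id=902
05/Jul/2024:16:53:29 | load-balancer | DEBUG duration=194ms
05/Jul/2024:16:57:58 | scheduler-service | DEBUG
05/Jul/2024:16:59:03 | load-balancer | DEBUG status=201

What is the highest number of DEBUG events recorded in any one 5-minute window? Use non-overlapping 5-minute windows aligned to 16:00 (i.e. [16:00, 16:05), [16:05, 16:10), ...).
3

To find the burst window:

1. Divide the log period into non-overlapping 5-minute windows starting at 16:00
2. Count DEBUG events in each window
3. Find the window with maximum count
4. Maximum events in a window: 3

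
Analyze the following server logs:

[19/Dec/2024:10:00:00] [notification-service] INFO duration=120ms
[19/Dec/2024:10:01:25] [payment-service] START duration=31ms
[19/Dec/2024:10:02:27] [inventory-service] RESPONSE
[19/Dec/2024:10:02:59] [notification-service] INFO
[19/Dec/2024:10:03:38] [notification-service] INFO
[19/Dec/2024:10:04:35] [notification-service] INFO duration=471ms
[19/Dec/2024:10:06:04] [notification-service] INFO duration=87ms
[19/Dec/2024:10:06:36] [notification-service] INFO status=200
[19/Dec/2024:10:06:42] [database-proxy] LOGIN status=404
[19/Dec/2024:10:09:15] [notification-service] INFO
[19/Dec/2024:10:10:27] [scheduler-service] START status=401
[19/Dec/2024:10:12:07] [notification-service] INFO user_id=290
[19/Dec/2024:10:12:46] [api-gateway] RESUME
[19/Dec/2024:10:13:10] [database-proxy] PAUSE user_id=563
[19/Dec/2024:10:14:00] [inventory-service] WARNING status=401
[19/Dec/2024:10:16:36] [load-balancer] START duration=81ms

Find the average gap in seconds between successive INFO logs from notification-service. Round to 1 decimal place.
103.9

To calculate average interval:

1. Find all INFO events for notification-service in order
2. Calculate time gaps between consecutive events
3. Compute mean of gaps: 727 / 7 = 103.9 seconds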